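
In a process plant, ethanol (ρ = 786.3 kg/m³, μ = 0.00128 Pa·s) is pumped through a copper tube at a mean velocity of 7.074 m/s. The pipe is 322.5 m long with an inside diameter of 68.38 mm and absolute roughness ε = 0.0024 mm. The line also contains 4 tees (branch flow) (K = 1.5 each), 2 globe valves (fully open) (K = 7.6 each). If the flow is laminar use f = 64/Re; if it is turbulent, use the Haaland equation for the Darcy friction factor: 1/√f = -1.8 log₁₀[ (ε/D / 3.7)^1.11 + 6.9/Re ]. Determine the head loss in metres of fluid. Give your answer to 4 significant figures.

Reynolds number Re = ρVD/μ = 786.3 · 7.074 · 0.06838 / 0.00128 = 2.971e+05.
Re > 4000 → turbulent. Relative roughness ε/D = 2.4e-06/0.06838 = 3.51e-05. Haaland: 1/√f = -1.8 log₁₀[(3.51e-05/3.7)^1.11 + 6.9/2.971e+05] = -1.8 log₁₀[2.66e-06 + 2.32e-05] = 8.257, so f = 0.01467.
Total minor-loss coefficient ΣK = 4·1.5 + 2·7.6 = 21.2.
ΔP = [f·L/D + ΣK]·(ρV²/2) = [0.01467·322.5/0.06838 + 21.2]·(786.3·7.074²/2) = [69.18 + 21.2]·1.967e+04 = 1.778e+06 Pa.
Head loss h_f = ΔP/(ρg) = 1.778e+06/(786.3·9.81) = 230.5 m.

h_f ≈ 230.5 m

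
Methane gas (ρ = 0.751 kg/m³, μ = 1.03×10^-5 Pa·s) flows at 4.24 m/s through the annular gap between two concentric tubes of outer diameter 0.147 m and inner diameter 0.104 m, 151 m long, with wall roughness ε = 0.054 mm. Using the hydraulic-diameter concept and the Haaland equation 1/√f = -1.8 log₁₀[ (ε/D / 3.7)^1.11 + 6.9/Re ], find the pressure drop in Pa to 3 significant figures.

ΔP ≈ 723 Pa

Hydraulic diameter D_h = 4A/P = D_o - D_i = 0.147 - 0.104 = 0.043 m.
Re = ρVD_h/μ = 0.751·4.24·0.043/1.03e-05 = 1.329e+04.
ε/D_h = 5.4e-05/0.043 = 0.00126; Haaland gives 1/√f = -1.8 log₁₀[0.000141+0.000519] = 5.725, so f = 0.03051.
ΔP = f(L/D_h)(ρV²/2) = 0.03051·151/0.043·6.751 = 723.3 Pa.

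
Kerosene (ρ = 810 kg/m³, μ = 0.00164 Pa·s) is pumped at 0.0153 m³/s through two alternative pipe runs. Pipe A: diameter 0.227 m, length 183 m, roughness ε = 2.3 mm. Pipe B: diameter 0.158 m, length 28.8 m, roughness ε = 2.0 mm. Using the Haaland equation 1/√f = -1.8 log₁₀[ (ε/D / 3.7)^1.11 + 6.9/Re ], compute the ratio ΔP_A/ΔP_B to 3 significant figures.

Pipe A: V = Q/A = 0.0153/0.04047 = 0.3781 m/s; Re = 4.239e+04; ε/D = 0.0101; Haaland → f = 0.03944; ΔP_A = f(L/D)(ρV²/2) = 1840 Pa.
Pipe B: V = Q/A = 0.0153/0.01961 = 0.7803 m/s; Re = 6.09e+04; ε/D = 0.0127; Haaland → f = 0.04199; ΔP_B = f(L/D)(ρV²/2) = 1888 Pa.
ΔP_A/ΔP_B = 1840/1888 = 0.975.

ΔP_A/ΔP_B ≈ 0.975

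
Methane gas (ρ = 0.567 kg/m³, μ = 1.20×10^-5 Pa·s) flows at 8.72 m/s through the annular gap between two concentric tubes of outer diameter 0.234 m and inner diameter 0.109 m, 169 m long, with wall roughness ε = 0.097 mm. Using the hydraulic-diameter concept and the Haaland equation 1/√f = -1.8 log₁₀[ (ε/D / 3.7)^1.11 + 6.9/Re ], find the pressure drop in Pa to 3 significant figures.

ΔP ≈ 670 Pa

Hydraulic diameter D_h = 4A/P = D_o - D_i = 0.234 - 0.109 = 0.125 m.
Re = ρVD_h/μ = 0.567·8.72·0.125/1.2e-05 = 5.15e+04.
ε/D_h = 9.7e-05/0.125 = 0.000776; Haaland gives 1/√f = -1.8 log₁₀[8.26e-05+0.000134] = 6.596, so f = 0.02299.
ΔP = f(L/D_h)(ρV²/2) = 0.02299·169/0.125·21.56 = 669.9 Pa.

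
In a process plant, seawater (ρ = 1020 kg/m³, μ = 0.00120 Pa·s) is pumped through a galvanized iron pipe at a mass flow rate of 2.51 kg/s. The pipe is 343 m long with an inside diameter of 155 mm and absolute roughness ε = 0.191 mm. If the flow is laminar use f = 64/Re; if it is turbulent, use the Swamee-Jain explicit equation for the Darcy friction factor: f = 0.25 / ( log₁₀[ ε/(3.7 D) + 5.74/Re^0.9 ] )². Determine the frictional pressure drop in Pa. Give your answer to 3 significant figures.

A = πD²/4 = π(0.155)²/4 = 0.01887 m²; mean velocity V = ṁ/(ρA) = 2.51/(1020 · 0.01887) = 0.1304 m/s.
Reynolds number Re = ρVD/μ = 1020 · 0.1304 · 0.155 / 0.0012 = 1.718e+04.
Re > 4000 → turbulent. Relative roughness ε/D = 0.000191/0.155 = 0.00123. Swamee-Jain: f = 0.25/(log₁₀[0.00123/3.7 + 5.74/1.718e+04^0.9])² = 0.25/(log₁₀[0.000333 + 0.000886])² = 0.25/(-2.914)² = 0.02944.
Darcy-Weisbach: ΔP = f(L/D)(ρV²/2) = 0.02944·(343/0.155)·(1020·0.1304²/2) = 0.02944·2213·8.674 = 565.1 Pa.

ΔP ≈ 565 Pa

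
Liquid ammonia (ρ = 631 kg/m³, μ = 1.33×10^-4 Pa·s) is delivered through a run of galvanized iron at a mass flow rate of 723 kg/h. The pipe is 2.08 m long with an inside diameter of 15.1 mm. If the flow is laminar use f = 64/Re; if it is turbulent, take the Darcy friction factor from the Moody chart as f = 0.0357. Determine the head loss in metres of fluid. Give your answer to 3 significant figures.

h_f ≈ 0.792 m

ṁ = 723 kg/h = 723/3600 = 0.2008 kg/s.
A = πD²/4 = π(0.0151)²/4 = 0.0001791 m²; mean velocity V = ṁ/(ρA) = 0.2008/(631 · 0.0001791) = 1.777 m/s.
Reynolds number Re = ρVD/μ = 631 · 1.777 · 0.0151 / 0.000133 = 1.273e+05.
Re > 4000 → turbulent; use the Moody-chart value f = 0.0357.
Darcy-Weisbach: ΔP = f(L/D)(ρV²/2) = 0.0357·(2.08/0.0151)·(631·1.777²/2) = 0.0357·137.7·996.6 = 4901 Pa.
Head loss h_f = ΔP/(ρg) = 4901/(631·9.81) = 0.792 m.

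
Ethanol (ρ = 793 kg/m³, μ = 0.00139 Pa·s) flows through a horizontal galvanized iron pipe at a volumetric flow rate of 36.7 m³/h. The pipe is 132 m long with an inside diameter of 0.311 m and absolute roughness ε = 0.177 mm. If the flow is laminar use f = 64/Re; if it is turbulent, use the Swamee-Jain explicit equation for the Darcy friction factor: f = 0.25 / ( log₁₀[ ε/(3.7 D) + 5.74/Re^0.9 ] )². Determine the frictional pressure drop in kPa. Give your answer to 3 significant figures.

Q = 36.7 m³/h = 36.7/3600 = 0.01019 m³/s.
Cross-sectional area A = πD²/4 = π(0.311)²/4 = 0.07596 m²; mean velocity V = Q/A = 0.01019/0.07596 = 0.1342 m/s.
Reynolds number Re = ρVD/μ = 793 · 0.1342 · 0.311 / 0.00139 = 2.381e+04.
Re > 4000 → turbulent. Relative roughness ε/D = 0.000177/0.311 = 0.000569. Swamee-Jain: f = 0.25/(log₁₀[0.000569/3.7 + 5.74/2.381e+04^0.9])² = 0.25/(log₁₀[0.000154 + 0.00066])² = 0.25/(-3.089)² = 0.0262.
Darcy-Weisbach: ΔP = f(L/D)(ρV²/2) = 0.0262·(132/0.311)·(793·0.1342²/2) = 0.0262·424.4·7.141 = 79.4 Pa.
ΔP = 79.4 Pa = 0.0794 kPa.

ΔP ≈ 0.0794 kPa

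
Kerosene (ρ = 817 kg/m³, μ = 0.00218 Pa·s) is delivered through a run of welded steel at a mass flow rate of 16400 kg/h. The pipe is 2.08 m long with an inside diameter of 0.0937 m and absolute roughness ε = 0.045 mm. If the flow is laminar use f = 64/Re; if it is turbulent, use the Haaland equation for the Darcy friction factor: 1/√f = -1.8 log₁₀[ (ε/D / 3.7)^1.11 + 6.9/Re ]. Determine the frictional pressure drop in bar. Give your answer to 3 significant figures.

ΔP ≈ 0.00146 bar

ṁ = 16400 kg/h = 16400/3600 = 4.556 kg/s.
A = πD²/4 = π(0.0937)²/4 = 0.006896 m²; mean velocity V = ṁ/(ρA) = 4.556/(817 · 0.006896) = 0.8086 m/s.
Reynolds number Re = ρVD/μ = 817 · 0.8086 · 0.0937 / 0.00218 = 2.84e+04.
Re > 4000 → turbulent. Relative roughness ε/D = 4.5e-05/0.0937 = 0.00048. Haaland: 1/√f = -1.8 log₁₀[(0.00048/3.7)^1.11 + 6.9/2.84e+04] = -1.8 log₁₀[4.85e-05 + 0.000243] = 6.364, so f = 0.02469.
Darcy-Weisbach: ΔP = f(L/D)(ρV²/2) = 0.02469·(2.08/0.0937)·(817·0.8086²/2) = 0.02469·22.2·267.1 = 146.4 Pa.
ΔP = 146.4 Pa = 0.00146 bar.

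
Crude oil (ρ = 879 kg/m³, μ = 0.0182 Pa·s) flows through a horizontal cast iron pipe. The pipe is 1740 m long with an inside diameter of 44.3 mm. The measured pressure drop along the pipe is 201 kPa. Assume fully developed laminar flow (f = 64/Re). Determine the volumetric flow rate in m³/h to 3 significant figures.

Q ≈ 2.16 m³/h

For laminar flow, f = 64/Re with Re = ρVD/μ, so Darcy-Weisbach reduces to ΔP = 32μLV/D². Solving for V: V = ΔP·D²/(32μL) = 2.01e+05·(0.0443)²/(32·0.0182·1740) = 0.3893 m/s.
Check: Re = ρVD/μ = 879·0.3893·0.0443/0.0182 = 832.8 < 2300, so the laminar assumption holds.
Q = V·A = 0.3893·(π/4·0.0443²) = 0.0006 m³/s = 2.16 m³/h.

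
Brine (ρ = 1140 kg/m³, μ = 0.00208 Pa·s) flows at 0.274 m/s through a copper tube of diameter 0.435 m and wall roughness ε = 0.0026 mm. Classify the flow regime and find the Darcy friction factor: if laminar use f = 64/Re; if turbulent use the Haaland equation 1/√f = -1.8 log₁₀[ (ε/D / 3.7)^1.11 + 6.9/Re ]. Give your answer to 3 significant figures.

f ≈ 0.0195

Re = ρVD/μ = 1140·0.274·0.435/0.00208 = 6.533e+04.
Re > 4000 → turbulent. ε/D = 2.6e-06/0.435 = 5.98e-06; Haaland: 1/√f = -1.8 log₁₀[3.73e-07 + 0.000106] = 7.154, so f = 0.01954.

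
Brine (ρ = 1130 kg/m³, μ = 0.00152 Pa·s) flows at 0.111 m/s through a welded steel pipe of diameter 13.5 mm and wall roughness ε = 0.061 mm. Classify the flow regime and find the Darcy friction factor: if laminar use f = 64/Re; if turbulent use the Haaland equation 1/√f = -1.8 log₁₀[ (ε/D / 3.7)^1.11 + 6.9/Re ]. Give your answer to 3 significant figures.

f ≈ 0.0574

Re = ρVD/μ = 1130·0.111·0.0135/0.00152 = 1114.
Re < 2300 → laminar, so f = 64/Re = 0.05745 (roughness is irrelevant in laminar flow).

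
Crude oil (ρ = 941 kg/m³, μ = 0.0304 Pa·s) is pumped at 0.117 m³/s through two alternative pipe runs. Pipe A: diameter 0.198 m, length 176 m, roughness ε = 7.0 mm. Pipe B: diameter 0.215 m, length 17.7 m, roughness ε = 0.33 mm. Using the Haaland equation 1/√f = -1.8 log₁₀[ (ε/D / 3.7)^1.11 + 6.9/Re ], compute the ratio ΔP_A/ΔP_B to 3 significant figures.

ΔP_A/ΔP_B ≈ 33.2

Pipe A: V = Q/A = 0.117/0.03079 = 3.8 m/s; Re = 2.329e+04; ε/D = 0.0354; Haaland → f = 0.06262; ΔP_A = f(L/D)(ρV²/2) = 3.782e+05 Pa.
Pipe B: V = Q/A = 0.117/0.03631 = 3.223 m/s; Re = 2.145e+04; ε/D = 0.00153; Haaland → f = 0.02829; ΔP_B = f(L/D)(ρV²/2) = 1.138e+04 Pa.
ΔP_A/ΔP_B = 3.782e+05/1.138e+04 = 33.2.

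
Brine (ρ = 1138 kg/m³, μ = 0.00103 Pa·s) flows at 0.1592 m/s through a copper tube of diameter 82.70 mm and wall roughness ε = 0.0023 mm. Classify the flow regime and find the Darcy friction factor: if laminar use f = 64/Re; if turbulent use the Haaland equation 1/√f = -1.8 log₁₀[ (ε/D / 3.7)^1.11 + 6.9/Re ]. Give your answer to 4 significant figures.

f ≈ 0.02797

Re = ρVD/μ = 1138·0.1592·0.0827/0.00103 = 1.455e+04.
Re > 4000 → turbulent. ε/D = 2.3e-06/0.0827 = 2.78e-05; Haaland: 1/√f = -1.8 log₁₀[2.05e-06 + 0.000474] = 5.98, so f = 0.02797.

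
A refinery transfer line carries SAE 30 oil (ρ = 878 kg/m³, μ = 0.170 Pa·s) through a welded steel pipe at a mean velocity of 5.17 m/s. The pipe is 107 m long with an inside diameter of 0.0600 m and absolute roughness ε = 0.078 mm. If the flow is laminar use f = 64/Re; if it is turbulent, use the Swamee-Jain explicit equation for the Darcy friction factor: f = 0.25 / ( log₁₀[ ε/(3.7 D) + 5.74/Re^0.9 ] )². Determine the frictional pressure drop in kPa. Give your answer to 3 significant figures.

Reynolds number Re = ρVD/μ = 878 · 5.17 · 0.06 / 0.17 = 1602.
Re < 2300 → laminar flow, so f = 64/Re = 64/1602 = 0.03995 (the turbulent correlation is not needed).
Darcy-Weisbach: ΔP = f(L/D)(ρV²/2) = 0.03995·(107/0.06)·(878·5.17²/2) = 0.03995·1783·1.173e+04 = 8.359e+05 Pa.
ΔP = 8.359e+05 Pa = 836 kPa.

ΔP ≈ 836 kPa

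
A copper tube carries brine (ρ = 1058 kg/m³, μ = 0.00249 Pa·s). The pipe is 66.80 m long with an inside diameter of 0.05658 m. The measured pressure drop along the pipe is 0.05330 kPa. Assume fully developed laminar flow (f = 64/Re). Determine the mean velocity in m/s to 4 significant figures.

For laminar flow, f = 64/Re with Re = ρVD/μ, so Darcy-Weisbach reduces to ΔP = 32μLV/D². Solving for V: V = ΔP·D²/(32μL) = 53.3·(0.05658)²/(32·0.00249·66.8) = 0.03206 m/s.
Check: Re = ρVD/μ = 1058·0.03206·0.05658/0.00249 = 770.7 < 2300, so the laminar assumption holds.

V ≈ 0.03206 m/s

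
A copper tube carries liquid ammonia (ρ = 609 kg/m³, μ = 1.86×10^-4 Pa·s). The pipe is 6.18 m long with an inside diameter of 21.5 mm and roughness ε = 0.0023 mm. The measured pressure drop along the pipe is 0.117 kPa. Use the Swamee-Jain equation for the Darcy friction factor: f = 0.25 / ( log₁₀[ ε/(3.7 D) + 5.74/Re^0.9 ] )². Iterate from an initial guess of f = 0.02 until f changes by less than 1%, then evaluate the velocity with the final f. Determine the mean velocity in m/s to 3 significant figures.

Rearranging Darcy-Weisbach: V = √(2·ΔP·D/(f·L·ρ)). With ε/D = 2.3e-06/0.0215 = 0.000107, iterate starting from f = 0.02:
  f = 0.02 → V = √(2·117·0.0215/(0.02·6.18·609)) = 0.2585 m/s; Re = ρVD/μ = 1.82e+04; f → 0.02669
  f = 0.02669 → V = 0.2238 m/s; Re = 1.575e+04; f → 0.02767
  f = 0.02767 → V = 0.2198 m/s; Re = 1.547e+04; f → 0.0278
Converged (Δf/f < 1%). With the final f = 0.0278: V = √(2·117·0.0215/(0.0278·6.18·609)) = 0.2193 m/s.

V ≈ 0.219 m/s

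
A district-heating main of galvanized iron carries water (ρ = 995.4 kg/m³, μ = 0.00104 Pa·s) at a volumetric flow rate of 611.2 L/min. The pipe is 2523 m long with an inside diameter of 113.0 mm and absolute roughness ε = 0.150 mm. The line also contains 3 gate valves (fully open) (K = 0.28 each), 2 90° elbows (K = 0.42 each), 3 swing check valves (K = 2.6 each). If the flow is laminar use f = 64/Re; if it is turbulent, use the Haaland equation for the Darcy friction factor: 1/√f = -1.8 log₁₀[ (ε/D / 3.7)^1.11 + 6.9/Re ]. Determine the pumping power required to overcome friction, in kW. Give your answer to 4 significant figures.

P ≈ 2.723 kW

Q = 611.2 L/min = 611.2/60000 = 0.01019 m³/s.
Cross-sectional area A = πD²/4 = π(0.113)²/4 = 0.01003 m²; mean velocity V = Q/A = 0.01019/0.01003 = 1.016 m/s.
Reynolds number Re = ρVD/μ = 995.4 · 1.016 · 0.113 / 0.00104 = 1.099e+05.
Re > 4000 → turbulent. Relative roughness ε/D = 0.00015/0.113 = 0.00133. Haaland: 1/√f = -1.8 log₁₀[(0.00133/3.7)^1.11 + 6.9/1.099e+05] = -1.8 log₁₀[0.00015 + 6.28e-05] = 6.61, so f = 0.02289.
Total minor-loss coefficient ΣK = 3·0.28 + 2·0.42 + 3·2.6 = 9.48.
ΔP = [f·L/D + ΣK]·(ρV²/2) = [0.02289·2523/0.113 + 9.48]·(995.4·1.016²/2) = [511 + 9.48]·513.5 = 2.673e+05 Pa.
Pumping power P = QΔP = 0.01019·2.673e+05 = 2722.7 W = 2.723 kW.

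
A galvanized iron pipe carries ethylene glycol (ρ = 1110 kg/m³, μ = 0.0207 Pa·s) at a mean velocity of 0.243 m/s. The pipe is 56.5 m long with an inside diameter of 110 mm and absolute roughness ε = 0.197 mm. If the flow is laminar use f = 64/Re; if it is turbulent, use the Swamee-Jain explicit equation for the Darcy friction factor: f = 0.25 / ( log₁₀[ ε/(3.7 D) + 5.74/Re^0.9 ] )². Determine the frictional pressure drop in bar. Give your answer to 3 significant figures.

Reynolds number Re = ρVD/μ = 1110 · 0.243 · 0.11 / 0.0207 = 1433.
Re < 2300 → laminar flow, so f = 64/Re = 64/1433 = 0.04465 (the turbulent correlation is not needed).
Darcy-Weisbach: ΔP = f(L/D)(ρV²/2) = 0.04465·(56.5/0.11)·(1110·0.243²/2) = 0.04465·513.6·32.77 = 751.6 Pa.
ΔP = 751.6 Pa = 0.00752 bar.

ΔP ≈ 0.00752 bar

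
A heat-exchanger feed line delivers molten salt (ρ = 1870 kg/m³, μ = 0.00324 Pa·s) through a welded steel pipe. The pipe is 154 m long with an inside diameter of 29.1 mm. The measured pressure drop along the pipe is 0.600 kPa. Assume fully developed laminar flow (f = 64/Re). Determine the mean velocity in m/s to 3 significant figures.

For laminar flow, f = 64/Re with Re = ρVD/μ, so Darcy-Weisbach reduces to ΔP = 32μLV/D². Solving for V: V = ΔP·D²/(32μL) = 600·(0.0291)²/(32·0.00324·154) = 0.03182 m/s.
Check: Re = ρVD/μ = 1870·0.03182·0.0291/0.00324 = 534.5 < 2300, so the laminar assumption holds.

V ≈ 0.0318 m/s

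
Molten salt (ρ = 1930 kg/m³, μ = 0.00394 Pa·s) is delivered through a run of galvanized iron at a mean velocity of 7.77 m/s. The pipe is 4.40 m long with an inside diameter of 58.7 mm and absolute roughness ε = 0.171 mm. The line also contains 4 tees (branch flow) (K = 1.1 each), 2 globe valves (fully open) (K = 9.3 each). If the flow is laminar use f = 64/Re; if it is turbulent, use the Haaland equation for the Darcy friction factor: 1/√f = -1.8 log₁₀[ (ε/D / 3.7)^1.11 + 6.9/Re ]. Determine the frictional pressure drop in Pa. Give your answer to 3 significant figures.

ΔP ≈ 1.46×10^6 Pa

Reynolds number Re = ρVD/μ = 1930 · 7.77 · 0.0587 / 0.00394 = 2.234e+05.
Re > 4000 → turbulent. Relative roughness ε/D = 0.000171/0.0587 = 0.00291. Haaland: 1/√f = -1.8 log₁₀[(0.00291/3.7)^1.11 + 6.9/2.234e+05] = -1.8 log₁₀[0.000359 + 3.09e-05] = 6.137, so f = 0.02655.
Total minor-loss coefficient ΣK = 4·1.1 + 2·9.3 = 23.
ΔP = [f·L/D + ΣK]·(ρV²/2) = [0.02655·4.4/0.0587 + 23]·(1930·7.77²/2) = [1.99 + 23]·5.826e+04 = 1.456e+06 Pa.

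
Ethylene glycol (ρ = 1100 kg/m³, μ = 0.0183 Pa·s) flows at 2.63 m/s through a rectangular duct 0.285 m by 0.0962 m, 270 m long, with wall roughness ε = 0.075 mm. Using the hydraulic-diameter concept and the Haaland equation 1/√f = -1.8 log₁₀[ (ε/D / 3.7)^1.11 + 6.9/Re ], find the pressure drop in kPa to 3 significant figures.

Hydraulic diameter D_h = 4A/P = 4·(0.285·0.0962)/(2·(0.285+0.0962)) = 0.1097/0.7624 = 0.1438 m.
Re = ρVD_h/μ = 1100·2.63·0.1438/0.0183 = 2.274e+04.
ε/D_h = 7.5e-05/0.1438 = 0.000521; Haaland gives 1/√f = -1.8 log₁₀[5.31e-05+0.000303] = 6.206, so f = 0.02596.
ΔP = f(L/D_h)(ρV²/2) = 0.02596·270/0.1438·3804 = 1.854e+05 Pa.
ΔP = 185 kPa.

ΔP ≈ 185 kPa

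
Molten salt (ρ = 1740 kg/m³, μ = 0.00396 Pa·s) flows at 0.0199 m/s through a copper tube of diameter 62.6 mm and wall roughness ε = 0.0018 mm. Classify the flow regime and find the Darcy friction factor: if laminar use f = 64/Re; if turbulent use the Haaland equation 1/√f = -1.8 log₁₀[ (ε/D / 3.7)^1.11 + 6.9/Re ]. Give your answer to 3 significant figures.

f ≈ 0.117

Re = ρVD/μ = 1740·0.0199·0.0626/0.00396 = 547.4.
Re < 2300 → laminar, so f = 64/Re = 0.1169 (roughness is irrelevant in laminar flow).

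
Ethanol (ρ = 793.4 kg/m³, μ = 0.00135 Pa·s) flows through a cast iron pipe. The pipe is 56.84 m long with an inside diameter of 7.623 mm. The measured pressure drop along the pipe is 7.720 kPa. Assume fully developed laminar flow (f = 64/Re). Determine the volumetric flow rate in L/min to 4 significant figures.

For laminar flow, f = 64/Re with Re = ρVD/μ, so Darcy-Weisbach reduces to ΔP = 32μLV/D². Solving for V: V = ΔP·D²/(32μL) = 7720·(0.007623)²/(32·0.00135·56.84) = 0.1827 m/s.
Check: Re = ρVD/μ = 793.4·0.1827·0.007623/0.00135 = 818.5 < 2300, so the laminar assumption holds.
Q = V·A = 0.1827·(π/4·0.007623²) = 8.338e-06 m³/s = 0.5003 L/min.

Q ≈ 0.5003 L/min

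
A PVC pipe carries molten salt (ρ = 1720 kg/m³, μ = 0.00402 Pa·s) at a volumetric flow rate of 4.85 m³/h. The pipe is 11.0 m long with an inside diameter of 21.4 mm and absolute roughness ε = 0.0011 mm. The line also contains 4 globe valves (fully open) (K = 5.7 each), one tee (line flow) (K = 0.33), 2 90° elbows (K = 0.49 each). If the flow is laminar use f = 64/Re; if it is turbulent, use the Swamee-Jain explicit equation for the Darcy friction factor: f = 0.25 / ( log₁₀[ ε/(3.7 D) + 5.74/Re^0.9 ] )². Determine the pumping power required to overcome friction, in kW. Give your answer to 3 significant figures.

Q = 4.85 m³/h = 4.85/3600 = 0.001347 m³/s.
Cross-sectional area A = πD²/4 = π(0.0214)²/4 = 0.0003597 m²; mean velocity V = Q/A = 0.001347/0.0003597 = 3.746 m/s.
Reynolds number Re = ρVD/μ = 1720 · 3.746 · 0.0214 / 0.00402 = 3.43e+04.
Re > 4000 → turbulent. Relative roughness ε/D = 1.1e-06/0.0214 = 5.14e-05. Swamee-Jain: f = 0.25/(log₁₀[5.14e-05/3.7 + 5.74/3.43e+04^0.9])² = 0.25/(log₁₀[1.39e-05 + 0.000476])² = 0.25/(-3.31)² = 0.02281.
Total minor-loss coefficient ΣK = 4·5.7 + 1·0.33 + 2·0.49 = 24.1.
ΔP = [f·L/D + ΣK]·(ρV²/2) = [0.02281·11/0.0214 + 24.1]·(1720·3.746²/2) = [11.73 + 24.1]·1.207e+04 = 4.324e+05 Pa.
Pumping power P = QΔP = 0.001347·4.324e+05 = 582.5 W = 0.583 kW.

P ≈ 0.583 kW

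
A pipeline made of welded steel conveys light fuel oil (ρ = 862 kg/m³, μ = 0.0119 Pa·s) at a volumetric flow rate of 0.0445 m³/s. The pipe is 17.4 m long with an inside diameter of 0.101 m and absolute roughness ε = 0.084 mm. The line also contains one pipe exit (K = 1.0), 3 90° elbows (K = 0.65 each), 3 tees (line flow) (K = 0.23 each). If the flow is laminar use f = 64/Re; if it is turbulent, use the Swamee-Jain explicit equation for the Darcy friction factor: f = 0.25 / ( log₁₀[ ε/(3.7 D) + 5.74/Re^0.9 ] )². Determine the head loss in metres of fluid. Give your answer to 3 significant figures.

Cross-sectional area A = πD²/4 = π(0.101)²/4 = 0.008012 m²; mean velocity V = Q/A = 0.0445/0.008012 = 5.554 m/s.
Reynolds number Re = ρVD/μ = 862 · 5.554 · 0.101 / 0.0119 = 4.064e+04.
Re > 4000 → turbulent. Relative roughness ε/D = 8.4e-05/0.101 = 0.000832. Swamee-Jain: f = 0.25/(log₁₀[0.000832/3.7 + 5.74/4.064e+04^0.9])² = 0.25/(log₁₀[0.000225 + 0.000408])² = 0.25/(-3.199)² = 0.02444.
Total minor-loss coefficient ΣK = 1·1 + 3·0.65 + 3·0.23 = 3.64.
ΔP = [f·L/D + ΣK]·(ρV²/2) = [0.02444·17.4/0.101 + 3.64]·(862·5.554²/2) = [4.21 + 3.64]·1.33e+04 = 1.044e+05 Pa.
Head loss h_f = ΔP/(ρg) = 1.044e+05/(862·9.81) = 12.3 m.

h_f ≈ 12.3 m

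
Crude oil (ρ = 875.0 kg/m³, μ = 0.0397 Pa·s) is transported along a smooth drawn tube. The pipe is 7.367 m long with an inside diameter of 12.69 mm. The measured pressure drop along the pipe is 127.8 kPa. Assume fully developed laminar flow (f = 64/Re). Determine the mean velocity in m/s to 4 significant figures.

V ≈ 2.199 m/s

For laminar flow, f = 64/Re with Re = ρVD/μ, so Darcy-Weisbach reduces to ΔP = 32μLV/D². Solving for V: V = ΔP·D²/(32μL) = 1.278e+05·(0.01269)²/(32·0.0397·7.367) = 2.199 m/s.
Check: Re = ρVD/μ = 875·2.199·0.01269/0.0397 = 615 < 2300, so the laminar assumption holds.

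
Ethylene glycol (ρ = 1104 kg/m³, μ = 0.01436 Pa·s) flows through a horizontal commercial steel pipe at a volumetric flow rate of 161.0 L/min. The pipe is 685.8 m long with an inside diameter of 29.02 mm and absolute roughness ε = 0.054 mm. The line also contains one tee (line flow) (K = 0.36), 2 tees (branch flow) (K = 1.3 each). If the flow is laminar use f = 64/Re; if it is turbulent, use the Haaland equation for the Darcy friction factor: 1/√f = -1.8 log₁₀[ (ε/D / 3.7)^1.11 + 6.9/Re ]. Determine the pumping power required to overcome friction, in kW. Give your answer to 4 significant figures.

Q = 161.0 L/min = 161.0/60000 = 0.002683 m³/s.
Cross-sectional area A = πD²/4 = π(0.02902)²/4 = 0.0006614 m²; mean velocity V = Q/A = 0.002683/0.0006614 = 4.057 m/s.
Reynolds number Re = ρVD/μ = 1104 · 4.057 · 0.02902 / 0.0144 = 9051.
Re > 4000 → turbulent. Relative roughness ε/D = 5.4e-05/0.02902 = 0.00186. Haaland: 1/√f = -1.8 log₁₀[(0.00186/3.7)^1.11 + 6.9/9051] = -1.8 log₁₀[0.000218 + 0.000762] = 5.415, so f = 0.0341.
Total minor-loss coefficient ΣK = 1·0.36 + 2·1.3 = 2.96.
ΔP = [f·L/D + ΣK]·(ρV²/2) = [0.0341·685.8/0.02902 + 2.96]·(1104·4.057²/2) = [805.8 + 2.96]·9085 = 7.348e+06 Pa.
Pumping power P = QΔP = 0.002683·7.348e+06 = 19716 W = 19.72 kW.

P ≈ 19.72 kW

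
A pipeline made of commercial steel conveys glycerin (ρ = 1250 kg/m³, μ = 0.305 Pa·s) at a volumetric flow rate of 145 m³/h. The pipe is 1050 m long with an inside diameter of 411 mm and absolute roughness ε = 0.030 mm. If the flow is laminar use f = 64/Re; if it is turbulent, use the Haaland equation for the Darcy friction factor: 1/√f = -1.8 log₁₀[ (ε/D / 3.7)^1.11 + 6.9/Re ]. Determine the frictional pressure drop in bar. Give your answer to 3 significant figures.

Q = 145 m³/h = 145/3600 = 0.04028 m³/s.
Cross-sectional area A = πD²/4 = π(0.411)²/4 = 0.1327 m²; mean velocity V = Q/A = 0.04028/0.1327 = 0.3036 m/s.
Reynolds number Re = ρVD/μ = 1250 · 0.3036 · 0.411 / 0.305 = 511.4.
Re < 2300 → laminar flow, so f = 64/Re = 64/511.4 = 0.1252 (the turbulent correlation is not needed).
Darcy-Weisbach: ΔP = f(L/D)(ρV²/2) = 0.1252·(1050/0.411)·(1250·0.3036²/2) = 0.1252·2555·57.61 = 1.842e+04 Pa.
ΔP = 1.842e+04 Pa = 0.184 bar.

ΔP ≈ 0.184 bar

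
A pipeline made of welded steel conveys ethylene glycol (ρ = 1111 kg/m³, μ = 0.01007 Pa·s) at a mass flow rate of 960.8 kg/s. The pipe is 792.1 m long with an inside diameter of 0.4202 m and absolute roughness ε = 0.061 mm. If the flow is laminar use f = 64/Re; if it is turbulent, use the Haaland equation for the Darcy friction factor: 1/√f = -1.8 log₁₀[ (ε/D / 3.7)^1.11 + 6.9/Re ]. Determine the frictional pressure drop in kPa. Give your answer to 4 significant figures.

ΔP ≈ 639.0 kPa

A = πD²/4 = π(0.4202)²/4 = 0.1387 m²; mean velocity V = ṁ/(ρA) = 960.8/(1111 · 0.1387) = 6.236 m/s.
Reynolds number Re = ρVD/μ = 1111 · 6.236 · 0.4202 / 0.0101 = 2.891e+05.
Re > 4000 → turbulent. Relative roughness ε/D = 6.1e-05/0.4202 = 0.000145. Haaland: 1/√f = -1.8 log₁₀[(0.000145/3.7)^1.11 + 6.9/2.891e+05] = -1.8 log₁₀[1.29e-05 + 2.39e-05] = 7.983, so f = 0.01569.
Darcy-Weisbach: ΔP = f(L/D)(ρV²/2) = 0.01569·(792.1/0.4202)·(1111·6.236²/2) = 0.01569·1885·2.16e+04 = 6.39e+05 Pa.
ΔP = 6.39e+05 Pa = 639.0 kPa.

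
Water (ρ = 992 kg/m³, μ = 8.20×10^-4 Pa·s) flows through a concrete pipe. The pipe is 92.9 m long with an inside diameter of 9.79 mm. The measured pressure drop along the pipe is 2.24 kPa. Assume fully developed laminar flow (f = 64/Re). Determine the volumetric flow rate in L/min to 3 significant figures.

For laminar flow, f = 64/Re with Re = ρVD/μ, so Darcy-Weisbach reduces to ΔP = 32μLV/D². Solving for V: V = ΔP·D²/(32μL) = 2240·(0.00979)²/(32·0.00082·92.9) = 0.08807 m/s.
Check: Re = ρVD/μ = 992·0.08807·0.00979/0.00082 = 1043 < 2300, so the laminar assumption holds.
Q = V·A = 0.08807·(π/4·0.00979²) = 6.63e-06 m³/s = 0.398 L/min.

Q ≈ 0.398 L/min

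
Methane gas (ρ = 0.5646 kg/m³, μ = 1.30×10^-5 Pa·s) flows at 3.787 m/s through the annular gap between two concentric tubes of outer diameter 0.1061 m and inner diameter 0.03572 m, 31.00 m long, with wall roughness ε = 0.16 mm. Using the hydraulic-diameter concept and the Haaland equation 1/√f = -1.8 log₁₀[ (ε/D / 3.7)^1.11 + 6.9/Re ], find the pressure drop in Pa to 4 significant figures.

ΔP ≈ 58.73 Pa

Hydraulic diameter D_h = 4A/P = D_o - D_i = 0.1061 - 0.03572 = 0.07038 m.
Re = ρVD_h/μ = 0.5646·3.787·0.07038/1.3e-05 = 1.158e+04.
ε/D_h = 0.00016/0.07038 = 0.00227; Haaland gives 1/√f = -1.8 log₁₀[0.000272+0.000596] = 5.51, so f = 0.03294.
ΔP = f(L/D_h)(ρV²/2) = 0.03294·31/0.07038·4.049 = 58.73 Pa.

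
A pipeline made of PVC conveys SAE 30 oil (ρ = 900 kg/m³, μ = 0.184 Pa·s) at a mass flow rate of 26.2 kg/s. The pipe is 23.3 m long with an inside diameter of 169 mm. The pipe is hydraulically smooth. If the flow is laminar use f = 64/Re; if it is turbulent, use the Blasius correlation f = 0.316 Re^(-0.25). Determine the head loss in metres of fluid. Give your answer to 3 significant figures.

A = πD²/4 = π(0.169)²/4 = 0.02243 m²; mean velocity V = ṁ/(ρA) = 26.2/(900 · 0.02243) = 1.298 m/s.
Reynolds number Re = ρVD/μ = 900 · 1.298 · 0.169 / 0.184 = 1073.
Re < 2300 → laminar flow, so f = 64/Re = 64/1073 = 0.05966 (the turbulent correlation is not needed).
Darcy-Weisbach: ΔP = f(L/D)(ρV²/2) = 0.05966·(23.3/0.169)·(900·1.298²/2) = 0.05966·137.9·757.9 = 6234 Pa.
Head loss h_f = ΔP/(ρg) = 6234/(900·9.81) = 0.706 m.

h_f ≈ 0.706 m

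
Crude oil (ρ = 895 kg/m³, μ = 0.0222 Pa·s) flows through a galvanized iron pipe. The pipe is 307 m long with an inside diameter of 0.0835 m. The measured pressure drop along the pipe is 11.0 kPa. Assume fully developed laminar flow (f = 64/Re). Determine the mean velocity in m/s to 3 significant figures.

V ≈ 0.352 m/s

For laminar flow, f = 64/Re with Re = ρVD/μ, so Darcy-Weisbach reduces to ΔP = 32μLV/D². Solving for V: V = ΔP·D²/(32μL) = 1.1e+04·(0.0835)²/(32·0.0222·307) = 0.3517 m/s.
Check: Re = ρVD/μ = 895·0.3517·0.0835/0.0222 = 1184 < 2300, so the laminar assumption holds.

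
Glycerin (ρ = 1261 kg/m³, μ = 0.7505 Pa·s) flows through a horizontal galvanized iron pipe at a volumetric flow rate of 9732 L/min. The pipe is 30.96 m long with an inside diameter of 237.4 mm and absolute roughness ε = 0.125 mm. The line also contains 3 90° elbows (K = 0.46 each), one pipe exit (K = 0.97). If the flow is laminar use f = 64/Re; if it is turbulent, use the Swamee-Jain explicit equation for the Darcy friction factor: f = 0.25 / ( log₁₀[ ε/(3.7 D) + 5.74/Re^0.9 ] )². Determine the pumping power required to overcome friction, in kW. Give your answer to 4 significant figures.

P ≈ 11.07 kW

Q = 9732 L/min = 9732/60000 = 0.1622 m³/s.
Cross-sectional area A = πD²/4 = π(0.2374)²/4 = 0.04426 m²; mean velocity V = Q/A = 0.1622/0.04426 = 3.664 m/s.
Reynolds number Re = ρVD/μ = 1261 · 3.664 · 0.2374 / 0.75 = 1462.
Re < 2300 → laminar flow, so f = 64/Re = 64/1462 = 0.04379 (the turbulent correlation is not needed).
Total minor-loss coefficient ΣK = 3·0.46 + 1·0.97 = 2.35.
ΔP = [f·L/D + ΣK]·(ρV²/2) = [0.04379·30.96/0.2374 + 2.35]·(1261·3.664²/2) = [5.71 + 2.35]·8466 = 6.824e+04 Pa.
Pumping power P = QΔP = 0.1622·6.824e+04 = 11068 W = 11.07 kW.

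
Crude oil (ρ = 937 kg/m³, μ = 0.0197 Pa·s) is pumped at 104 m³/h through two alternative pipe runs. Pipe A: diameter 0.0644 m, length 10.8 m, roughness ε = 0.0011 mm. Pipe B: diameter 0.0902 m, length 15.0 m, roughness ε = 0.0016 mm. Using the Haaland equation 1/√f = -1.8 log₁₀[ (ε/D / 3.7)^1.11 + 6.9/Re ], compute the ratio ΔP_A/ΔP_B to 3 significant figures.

Pipe A: V = Q/A = 0.02889/0.003257 = 8.869 m/s; Re = 2.717e+04; ε/D = 1.71e-05; Haaland → f = 0.02391; ΔP_A = f(L/D)(ρV²/2) = 1.477e+05 Pa.
Pipe B: V = Q/A = 0.02889/0.00639 = 4.521 m/s; Re = 1.94e+04; ε/D = 1.77e-05; Haaland → f = 0.02597; ΔP_B = f(L/D)(ρV²/2) = 4.136e+04 Pa.
ΔP_A/ΔP_B = 1.477e+05/4.136e+04 = 3.57.

ΔP_A/ΔP_B ≈ 3.57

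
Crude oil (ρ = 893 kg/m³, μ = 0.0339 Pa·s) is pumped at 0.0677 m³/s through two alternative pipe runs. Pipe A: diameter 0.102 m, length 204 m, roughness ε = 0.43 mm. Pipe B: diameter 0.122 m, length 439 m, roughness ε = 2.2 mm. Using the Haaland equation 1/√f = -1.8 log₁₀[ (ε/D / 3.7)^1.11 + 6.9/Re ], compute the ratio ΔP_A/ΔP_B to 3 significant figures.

ΔP_A/ΔP_B ≈ 0.761

Pipe A: V = Q/A = 0.0677/0.008171 = 8.285 m/s; Re = 2.226e+04; ε/D = 0.00422; Haaland → f = 0.03274; ΔP_A = f(L/D)(ρV²/2) = 2.007e+06 Pa.
Pipe B: V = Q/A = 0.0677/0.01169 = 5.791 m/s; Re = 1.861e+04; ε/D = 0.018; Haaland → f = 0.04896; ΔP_B = f(L/D)(ρV²/2) = 2.638e+06 Pa.
ΔP_A/ΔP_B = 2.007e+06/2.638e+06 = 0.761.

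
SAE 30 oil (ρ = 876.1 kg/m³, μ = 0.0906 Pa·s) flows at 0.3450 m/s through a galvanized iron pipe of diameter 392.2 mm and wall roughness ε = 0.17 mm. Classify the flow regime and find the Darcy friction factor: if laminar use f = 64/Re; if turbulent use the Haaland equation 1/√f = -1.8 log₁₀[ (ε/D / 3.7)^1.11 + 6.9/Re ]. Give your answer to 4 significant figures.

f ≈ 0.04891

Re = ρVD/μ = 876.1·0.345·0.3922/0.0906 = 1308.
Re < 2300 → laminar, so f = 64/Re = 0.04891 (roughness is irrelevant in laminar flow).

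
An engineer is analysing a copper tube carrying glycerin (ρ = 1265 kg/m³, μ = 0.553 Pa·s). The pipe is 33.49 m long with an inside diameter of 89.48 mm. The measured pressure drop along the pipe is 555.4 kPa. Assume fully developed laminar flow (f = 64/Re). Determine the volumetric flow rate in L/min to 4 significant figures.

Q ≈ 2831 L/min

For laminar flow, f = 64/Re with Re = ρVD/μ, so Darcy-Weisbach reduces to ΔP = 32μLV/D². Solving for V: V = ΔP·D²/(32μL) = 5.554e+05·(0.08948)²/(32·0.553·33.49) = 7.504 m/s.
Check: Re = ρVD/μ = 1265·7.504·0.08948/0.553 = 1536 < 2300, so the laminar assumption holds.
Q = V·A = 7.504·(π/4·0.08948²) = 0.04719 m³/s = 2831 L/min.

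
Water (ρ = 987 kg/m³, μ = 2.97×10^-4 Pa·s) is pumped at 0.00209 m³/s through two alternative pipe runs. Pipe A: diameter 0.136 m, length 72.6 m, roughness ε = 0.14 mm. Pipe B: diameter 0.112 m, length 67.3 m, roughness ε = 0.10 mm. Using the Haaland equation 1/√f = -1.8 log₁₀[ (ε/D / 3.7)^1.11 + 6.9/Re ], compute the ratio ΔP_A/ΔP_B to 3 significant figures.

Pipe A: V = Q/A = 0.00209/0.01453 = 0.1439 m/s; Re = 6.502e+04; ε/D = 0.00103; Haaland → f = 0.02305; ΔP_A = f(L/D)(ρV²/2) = 125.7 Pa.
Pipe B: V = Q/A = 0.00209/0.009852 = 0.2121 m/s; Re = 7.896e+04; ε/D = 0.000893; Haaland → f = 0.02212; ΔP_B = f(L/D)(ρV²/2) = 295.2 Pa.
ΔP_A/ΔP_B = 125.7/295.2 = 0.426.

ΔP_A/ΔP_B ≈ 0.426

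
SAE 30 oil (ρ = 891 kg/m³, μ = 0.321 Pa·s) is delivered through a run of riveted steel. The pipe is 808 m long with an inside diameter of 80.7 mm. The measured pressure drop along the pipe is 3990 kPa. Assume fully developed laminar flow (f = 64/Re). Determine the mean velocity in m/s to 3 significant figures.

For laminar flow, f = 64/Re with Re = ρVD/μ, so Darcy-Weisbach reduces to ΔP = 32μLV/D². Solving for V: V = ΔP·D²/(32μL) = 3.99e+06·(0.0807)²/(32·0.321·808) = 3.131 m/s.
Check: Re = ρVD/μ = 891·3.131·0.0807/0.321 = 701.3 < 2300, so the laminar assumption holds.

V ≈ 3.13 m/s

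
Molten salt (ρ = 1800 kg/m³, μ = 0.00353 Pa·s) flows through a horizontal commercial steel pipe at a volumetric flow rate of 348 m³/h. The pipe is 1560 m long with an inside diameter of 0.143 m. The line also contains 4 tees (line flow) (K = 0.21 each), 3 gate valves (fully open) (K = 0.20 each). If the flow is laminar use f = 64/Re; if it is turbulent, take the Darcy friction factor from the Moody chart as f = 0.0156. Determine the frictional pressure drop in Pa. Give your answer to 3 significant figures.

Q = 348 m³/h = 348/3600 = 0.09667 m³/s.
Cross-sectional area A = πD²/4 = π(0.143)²/4 = 0.01606 m²; mean velocity V = Q/A = 0.09667/0.01606 = 6.019 m/s.
Reynolds number Re = ρVD/μ = 1800 · 6.019 · 0.143 / 0.00353 = 4.389e+05.
Re > 4000 → turbulent; use the Moody-chart value f = 0.0156.
Total minor-loss coefficient ΣK = 4·0.21 + 3·0.2 = 1.44.
ΔP = [f·L/D + ΣK]·(ρV²/2) = [0.0156·1560/0.143 + 1.44]·(1800·6.019²/2) = [170.2 + 1.44]·3.26e+04 = 5.596e+06 Pa.

ΔP ≈ 5.60×10^6 Pa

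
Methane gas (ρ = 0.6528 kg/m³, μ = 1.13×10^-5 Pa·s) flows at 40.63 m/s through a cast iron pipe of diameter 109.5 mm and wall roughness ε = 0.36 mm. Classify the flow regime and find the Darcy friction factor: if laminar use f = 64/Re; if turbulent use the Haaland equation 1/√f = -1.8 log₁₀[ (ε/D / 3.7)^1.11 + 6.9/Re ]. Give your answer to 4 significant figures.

f ≈ 0.02735

Re = ρVD/μ = 0.6528·40.63·0.1095/1.13e-05 = 2.57e+05.
Re > 4000 → turbulent. ε/D = 0.00036/0.1095 = 0.00329; Haaland: 1/√f = -1.8 log₁₀[0.00041 + 2.68e-05] = 6.047, so f = 0.02735.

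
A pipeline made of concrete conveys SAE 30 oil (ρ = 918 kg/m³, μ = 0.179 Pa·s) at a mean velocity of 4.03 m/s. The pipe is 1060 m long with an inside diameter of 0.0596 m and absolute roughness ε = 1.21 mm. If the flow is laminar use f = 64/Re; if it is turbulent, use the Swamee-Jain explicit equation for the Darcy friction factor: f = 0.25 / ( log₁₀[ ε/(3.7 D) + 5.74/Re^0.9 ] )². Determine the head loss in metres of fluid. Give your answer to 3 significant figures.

h_f ≈ 765 m

Reynolds number Re = ρVD/μ = 918 · 4.03 · 0.0596 / 0.179 = 1232.
Re < 2300 → laminar flow, so f = 64/Re = 64/1232 = 0.05196 (the turbulent correlation is not needed).
Darcy-Weisbach: ΔP = f(L/D)(ρV²/2) = 0.05196·(1060/0.0596)·(918·4.03²/2) = 0.05196·1.779e+04·7455 = 6.888e+06 Pa.
Head loss h_f = ΔP/(ρg) = 6.888e+06/(918·9.81) = 765 m.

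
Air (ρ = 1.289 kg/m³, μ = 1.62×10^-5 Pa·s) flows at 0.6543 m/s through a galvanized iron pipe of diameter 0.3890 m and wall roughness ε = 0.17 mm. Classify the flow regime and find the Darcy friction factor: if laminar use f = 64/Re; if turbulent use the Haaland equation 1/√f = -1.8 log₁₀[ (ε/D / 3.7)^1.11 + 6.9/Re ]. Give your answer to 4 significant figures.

f ≈ 0.02646

Re = ρVD/μ = 1.289·0.6543·0.389/1.62e-05 = 2.025e+04.
Re > 4000 → turbulent. ε/D = 0.00017/0.389 = 0.000437; Haaland: 1/√f = -1.8 log₁₀[4.37e-05 + 0.000341] = 6.147, so f = 0.02646.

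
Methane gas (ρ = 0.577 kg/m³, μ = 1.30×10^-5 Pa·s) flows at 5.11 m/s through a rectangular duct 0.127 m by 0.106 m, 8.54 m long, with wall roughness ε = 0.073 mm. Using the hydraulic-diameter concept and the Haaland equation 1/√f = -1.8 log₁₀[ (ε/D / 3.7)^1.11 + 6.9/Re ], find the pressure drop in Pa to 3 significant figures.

ΔP ≈ 14.2 Pa

Hydraulic diameter D_h = 4A/P = 4·(0.127·0.106)/(2·(0.127+0.106)) = 0.05385/0.466 = 0.1156 m.
Re = ρVD_h/μ = 0.577·5.11·0.1156/1.3e-05 = 2.621e+04.
ε/D_h = 7.3e-05/0.1156 = 0.000632; Haaland gives 1/√f = -1.8 log₁₀[6.57e-05+0.000263] = 6.269, so f = 0.02545.
ΔP = f(L/D_h)(ρV²/2) = 0.02545·8.54/0.1156·7.533 = 14.17 Pa.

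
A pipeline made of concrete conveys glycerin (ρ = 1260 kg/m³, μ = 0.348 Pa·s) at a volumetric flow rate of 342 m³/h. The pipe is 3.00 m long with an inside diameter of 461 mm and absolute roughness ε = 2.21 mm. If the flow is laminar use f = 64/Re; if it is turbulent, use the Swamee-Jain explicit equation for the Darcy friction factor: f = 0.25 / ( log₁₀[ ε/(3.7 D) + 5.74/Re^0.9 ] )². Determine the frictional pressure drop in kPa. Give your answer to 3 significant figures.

Q = 342 m³/h = 342/3600 = 0.095 m³/s.
Cross-sectional area A = πD²/4 = π(0.461)²/4 = 0.1669 m²; mean velocity V = Q/A = 0.095/0.1669 = 0.5692 m/s.
Reynolds number Re = ρVD/μ = 1260 · 0.5692 · 0.461 / 0.348 = 950.
Re < 2300 → laminar flow, so f = 64/Re = 64/950 = 0.06737 (the turbulent correlation is not needed).
Darcy-Weisbach: ΔP = f(L/D)(ρV²/2) = 0.06737·(3/0.461)·(1260·0.5692²/2) = 0.06737·6.508·204.1 = 89.47 Pa.
ΔP = 89.47 Pa = 0.0895 kPa.

ΔP ≈ 0.0895 kPa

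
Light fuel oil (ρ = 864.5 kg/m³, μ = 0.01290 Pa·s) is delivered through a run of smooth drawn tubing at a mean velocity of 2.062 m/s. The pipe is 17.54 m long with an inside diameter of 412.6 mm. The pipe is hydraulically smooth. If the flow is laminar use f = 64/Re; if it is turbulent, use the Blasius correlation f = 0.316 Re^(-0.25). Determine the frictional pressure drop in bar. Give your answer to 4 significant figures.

ΔP ≈ 0.01598 bar

Reynolds number Re = ρVD/μ = 864.5 · 2.062 · 0.4126 / 0.0129 = 5.702e+04.
Re > 4000 → turbulent. Smooth-pipe (Blasius): f = 0.316 Re^(-0.25) = 0.316/(5.702e+04)^0.25 = 0.02045.
Darcy-Weisbach: ΔP = f(L/D)(ρV²/2) = 0.02045·(17.54/0.4126)·(864.5·2.062²/2) = 0.02045·42.51·1838 = 1598 Pa.
ΔP = 1598 Pa = 0.01598 bar.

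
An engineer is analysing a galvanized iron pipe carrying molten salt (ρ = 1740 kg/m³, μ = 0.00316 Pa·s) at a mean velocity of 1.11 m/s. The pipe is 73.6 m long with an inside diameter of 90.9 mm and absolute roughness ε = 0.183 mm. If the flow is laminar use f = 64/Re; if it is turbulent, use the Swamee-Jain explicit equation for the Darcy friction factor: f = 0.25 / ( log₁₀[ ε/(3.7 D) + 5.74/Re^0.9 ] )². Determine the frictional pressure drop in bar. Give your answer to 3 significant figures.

Reynolds number Re = ρVD/μ = 1740 · 1.11 · 0.0909 / 0.00316 = 5.556e+04.
Re > 4000 → turbulent. Relative roughness ε/D = 0.000183/0.0909 = 0.00201. Swamee-Jain: f = 0.25/(log₁₀[0.00201/3.7 + 5.74/5.556e+04^0.9])² = 0.25/(log₁₀[0.000544 + 0.000308])² = 0.25/(-3.069)² = 0.02653.
Darcy-Weisbach: ΔP = f(L/D)(ρV²/2) = 0.02653·(73.6/0.0909)·(1740·1.11²/2) = 0.02653·809.7·1072 = 2.303e+04 Pa.
ΔP = 2.303e+04 Pa = 0.230 bar.

ΔP ≈ 0.230 bar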